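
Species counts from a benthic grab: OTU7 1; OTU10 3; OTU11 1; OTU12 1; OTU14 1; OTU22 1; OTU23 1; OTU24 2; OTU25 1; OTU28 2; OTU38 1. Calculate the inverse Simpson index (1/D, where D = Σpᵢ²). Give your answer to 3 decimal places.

Total N = 1+3+1+1+1+1+1+2+1+2+1 = 15, so the proportions are 0.0666667, 0.2, 0.0666667, 0.0666667, 0.0666667, 0.0666667, 0.0666667, 0.1333333, 0.0666667, 0.1333333, 0.0666667 (working shown to 7 dp, full precision carried).
D = 0.0666667² + 0.2² + 0.0666667² + 0.0666667² + 0.0666667² + 0.0666667² + 0.0666667² + 0.1333333² + 0.0666667² + 0.1333333² + 0.0666667² = 0.0044444 + 0.0400000 + 0.0044444 + 0.0044444 + 0.0044444 + 0.0044444 + 0.0044444 + 0.0177778 + 0.0044444 + 0.0177778 + 0.0044444 = 0.1111111.
So 1/D = 9.00000, i.e. 9.000 to 3 decimal places.

9.000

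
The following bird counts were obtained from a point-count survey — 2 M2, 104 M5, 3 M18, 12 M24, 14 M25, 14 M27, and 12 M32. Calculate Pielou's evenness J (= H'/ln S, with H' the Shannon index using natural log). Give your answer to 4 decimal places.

0.6284

Total N = 2+104+3+12+14+14+12 = 161, so the proportions are 0.012422, 0.645963, 0.018634, 0.074534, 0.086957, 0.086957, 0.074534 (working shown to 6 dp, full precision carried).
H' = −Σ pᵢ ln pᵢ = −((-0.054513) + (-0.282294) + (-0.074214) + (-0.193528) + (-0.212378) + (-0.212378) + (-0.193528)) = 1.222832.
With S = 7 species, ln S = 1.945910, so J = 1.222832/1.945910 = 0.628411, i.e. 0.6284 to 4 decimal places.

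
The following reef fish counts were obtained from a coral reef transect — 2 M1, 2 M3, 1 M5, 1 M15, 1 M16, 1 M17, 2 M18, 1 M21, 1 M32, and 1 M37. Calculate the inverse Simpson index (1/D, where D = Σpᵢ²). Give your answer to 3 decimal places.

8.895

Total N = 2+2+1+1+1+1+2+1+1+1 = 13, so the proportions are 0.1538462, 0.1538462, 0.0769231, 0.0769231, 0.0769231, 0.0769231, 0.1538462, 0.0769231, 0.0769231, 0.0769231 (working shown to 7 dp, full precision carried).
D = 0.1538462² + 0.1538462² + 0.0769231² + 0.0769231² + 0.0769231² + 0.0769231² + 0.1538462² + 0.0769231² + 0.0769231² + 0.0769231² = 0.0236686 + 0.0236686 + 0.0059172 + 0.0059172 + 0.0059172 + 0.0059172 + 0.0236686 + 0.0059172 + 0.0059172 + 0.0059172 = 0.1124260.
So 1/D = 8.89474, i.e. 8.895 to 3 decimal places.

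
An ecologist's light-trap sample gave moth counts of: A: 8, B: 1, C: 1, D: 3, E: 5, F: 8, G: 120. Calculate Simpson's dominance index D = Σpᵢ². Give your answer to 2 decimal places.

0.68

Total N = 8+1+1+3+5+8+120 = 146, so the proportions are 0.0548, 0.0068, 0.0068, 0.0205, 0.0342, 0.0548, 0.8219 (working shown to 4 dp, full precision carried).
D = 0.0548² + 0.0068² + 0.0068² + 0.0205² + 0.0342² + 0.0548² + 0.8219² = 0.0030 + 0.0000 + 0.0000 + 0.0004 + 0.0012 + 0.0030 + 0.6755 = 0.6832.
To 2 decimal places, D = 0.68.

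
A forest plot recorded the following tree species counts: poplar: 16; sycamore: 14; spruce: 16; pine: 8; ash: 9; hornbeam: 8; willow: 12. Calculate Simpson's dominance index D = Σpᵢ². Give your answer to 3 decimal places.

Total N = 16+14+16+8+9+8+12 = 83, so the proportions are 0.19277, 0.16867, 0.19277, 0.09639, 0.10843, 0.09639, 0.14458 (working shown to 5 dp, full precision carried).
D = 0.19277² + 0.16867² + 0.19277² + 0.09639² + 0.10843² + 0.09639² + 0.14458² = 0.03716 + 0.02845 + 0.03716 + 0.00929 + 0.01176 + 0.00929 + 0.02090 = 0.15401.
To 3 decimal places, D = 0.154.

0.154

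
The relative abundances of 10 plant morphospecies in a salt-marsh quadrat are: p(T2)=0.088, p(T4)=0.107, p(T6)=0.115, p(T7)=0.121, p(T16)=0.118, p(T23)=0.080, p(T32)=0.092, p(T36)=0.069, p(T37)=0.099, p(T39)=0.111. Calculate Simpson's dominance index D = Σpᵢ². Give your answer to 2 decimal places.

D = 0.088² + 0.107² + 0.115² + 0.121² + 0.118² + 0.08² + 0.092² + 0.069² + 0.099² + 0.111² = 0.0077 + 0.0114 + 0.0132 + 0.0146 + 0.0139 + 0.0064 + 0.0085 + 0.0048 + 0.0098 + 0.0123 = 0.1027 (working shown to 4 dp, full precision carried).
To 2 decimal places, D = 0.10.

0.10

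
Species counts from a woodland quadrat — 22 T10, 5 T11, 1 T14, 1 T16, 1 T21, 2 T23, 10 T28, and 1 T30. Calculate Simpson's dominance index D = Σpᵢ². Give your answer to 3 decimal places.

0.334

Total N = 22+5+1+1+1+2+10+1 = 43, so the proportions are 0.51163, 0.11628, 0.02326, 0.02326, 0.02326, 0.04651, 0.23256, 0.02326 (working shown to 5 dp, full precision carried).
D = 0.51163² + 0.11628² + 0.02326² + 0.02326² + 0.02326² + 0.04651² + 0.23256² + 0.02326² = 0.26176 + 0.01352 + 0.00054 + 0.00054 + 0.00054 + 0.00216 + 0.05408 + 0.00054 = 0.33369.
To 3 decimal places, D = 0.334.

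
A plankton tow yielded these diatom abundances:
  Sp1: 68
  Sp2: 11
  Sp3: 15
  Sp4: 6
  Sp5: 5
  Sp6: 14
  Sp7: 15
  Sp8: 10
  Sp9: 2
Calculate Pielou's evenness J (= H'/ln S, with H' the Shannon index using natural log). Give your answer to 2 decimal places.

0.79

Total N = 68+11+15+6+5+14+15+10+2 = 146, so the proportions are 0.4658, 0.0753, 0.1027, 0.0411, 0.0342, 0.0959, 0.1027, 0.0685, 0.0137 (working shown to 4 dp, full precision carried).
H' = −Σ pᵢ ln pᵢ = −((-0.3559) + (-0.1948) + (-0.2338) + (-0.1312) + (-0.1156) + (-0.2248) + (-0.2338) + (-0.1836) + (-0.0588)) = 1.7322.
With S = 9 species, ln S = 2.1972, so J = 1.7322/2.1972 = 0.7884, i.e. 0.79 to 2 decimal places.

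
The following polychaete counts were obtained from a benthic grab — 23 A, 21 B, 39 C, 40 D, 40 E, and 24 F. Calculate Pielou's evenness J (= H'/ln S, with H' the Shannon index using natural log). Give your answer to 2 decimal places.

0.98

Total N = 23+21+39+40+40+24 = 187, so the proportions are 0.123, 0.1123, 0.2086, 0.2139, 0.2139, 0.1283 (working shown to 4 dp, full precision carried).
H' = −Σ pᵢ ln pᵢ = −((-0.2577) + (-0.2456) + (-0.3269) + (-0.3299) + (-0.3299) + (-0.2635)) = 1.7535.
With S = 6 species, ln S = 1.7918, so J = 1.7535/1.7918 = 0.9786, i.e. 0.98 to 2 decimal places.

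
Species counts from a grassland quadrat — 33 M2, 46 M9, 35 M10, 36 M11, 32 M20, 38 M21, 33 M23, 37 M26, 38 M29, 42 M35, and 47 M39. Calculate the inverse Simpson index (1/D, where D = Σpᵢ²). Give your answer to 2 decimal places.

Total N = 33+46+35+36+32+38+33+37+38+42+47 = 417, so the proportions are 0.0791367, 0.1103118, 0.0839329, 0.0863309, 0.0767386, 0.0911271, 0.0791367, 0.088729, 0.0911271, 0.1007194, 0.1127098 (working shown to 7 dp, full precision carried).
D = 0.0791367² + 0.1103118² + 0.0839329² + 0.0863309² + 0.0767386² + 0.0911271² + 0.0791367² + 0.088729² + 0.0911271² + 0.1007194² + 0.1127098² = 0.0062626 + 0.0121687 + 0.0070447 + 0.0074530 + 0.0058888 + 0.0083041 + 0.0062626 + 0.0078728 + 0.0083041 + 0.0101444 + 0.0127035 = 0.0924095.
So 1/D = 10.8214, i.e. 10.82 to 2 decimal places.

10.82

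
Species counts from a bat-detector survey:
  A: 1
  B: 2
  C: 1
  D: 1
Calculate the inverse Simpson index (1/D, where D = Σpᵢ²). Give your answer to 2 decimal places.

Total N = 1+2+1+1 = 5, so the proportions are 0.2, 0.4, 0.2, 0.2 (working shown to 6 dp, full precision carried).
D = 0.2² + 0.4² + 0.2² + 0.2² = 0.040000 + 0.160000 + 0.040000 + 0.040000 = 0.280000.
So 1/D = 3.5714, i.e. 3.57 to 2 decimal places.

3.57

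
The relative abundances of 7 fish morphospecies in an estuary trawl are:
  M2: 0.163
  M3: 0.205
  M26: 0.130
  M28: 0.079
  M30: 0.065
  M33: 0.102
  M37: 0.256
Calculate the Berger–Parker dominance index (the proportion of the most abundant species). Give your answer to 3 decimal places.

0.256

The largest proportion is 0.256, i.e. d = 0.256 to 3 decimal places.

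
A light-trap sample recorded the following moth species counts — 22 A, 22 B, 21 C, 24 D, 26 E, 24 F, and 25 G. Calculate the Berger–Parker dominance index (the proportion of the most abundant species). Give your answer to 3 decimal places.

0.159

Total N = 22+22+21+24+26+24+25 = 164, so the proportions are 0.13415, 0.13415, 0.12805, 0.14634, 0.15854, 0.14634, 0.15244 (working shown to 5 dp, full precision carried).
The largest proportion is 0.15854, i.e. d = 0.159 to 3 decimal places.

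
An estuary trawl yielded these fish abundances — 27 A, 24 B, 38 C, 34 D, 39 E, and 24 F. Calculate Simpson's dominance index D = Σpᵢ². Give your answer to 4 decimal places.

Total N = 27+24+38+34+39+24 = 186, so the proportions are 0.145161, 0.129032, 0.204301, 0.182796, 0.209677, 0.129032 (working shown to 6 dp, full precision carried).
D = 0.145161² + 0.129032² + 0.204301² + 0.182796² + 0.209677² + 0.129032² = 0.021072 + 0.016649 + 0.041739 + 0.033414 + 0.043965 + 0.016649 = 0.173488.
To 4 decimal places, D = 0.1735.

0.1735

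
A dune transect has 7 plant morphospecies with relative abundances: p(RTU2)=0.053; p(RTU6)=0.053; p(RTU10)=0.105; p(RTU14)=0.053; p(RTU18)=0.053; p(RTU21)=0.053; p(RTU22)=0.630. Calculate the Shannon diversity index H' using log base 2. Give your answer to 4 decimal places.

1.8844

Each pᵢ log₂ pᵢ term (working shown to 6 dp, full precision carried): 0.053×(-4.237864)=-0.224607, 0.053×(-4.237864)=-0.224607, 0.105×(-3.251539)=-0.341412, 0.053×(-4.237864)=-0.224607, 0.053×(-4.237864)=-0.224607, 0.053×(-4.237864)=-0.224607, 0.63×(-0.666576)=-0.419943.
Sum = -1.884389, so H' = 1.8844.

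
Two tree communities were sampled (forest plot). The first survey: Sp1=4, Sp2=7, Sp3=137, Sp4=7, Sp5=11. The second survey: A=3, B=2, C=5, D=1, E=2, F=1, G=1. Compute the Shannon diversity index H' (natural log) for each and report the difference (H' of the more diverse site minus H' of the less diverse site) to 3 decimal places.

The first survey: N=166, proportions 0.0241, 0.04217, 0.8253, 0.04217, 0.06627, giving H' = 0.69511 (working shown to 5 dp, full precision carried).
The second survey: N=15, proportions 0.2, 0.13333, 0.33333, 0.06667, 0.13333, 0.06667, 0.06667, giving H' = 1.76701.
Difference = |0.69511 − 1.76701| = 1.07190, i.e. 1.072 to 3 decimal places.

1.072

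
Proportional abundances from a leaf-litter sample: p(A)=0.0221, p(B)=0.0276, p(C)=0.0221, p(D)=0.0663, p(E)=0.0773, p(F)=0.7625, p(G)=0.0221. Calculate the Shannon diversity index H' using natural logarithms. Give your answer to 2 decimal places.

Each pᵢ ln pᵢ term (working shown to 4 dp, full precision carried): 0.0221×(-3.8122)=-0.0842, 0.0276×(-3.5899)=-0.0991, 0.0221×(-3.8122)=-0.0842, 0.0663×(-2.7136)=-0.1799, 0.0773×(-2.5601)=-0.1979, 0.7625×(-0.2712)=-0.2068, 0.0221×(-3.8122)=-0.0842.
Sum = -0.9364, so H' = 0.94.

0.94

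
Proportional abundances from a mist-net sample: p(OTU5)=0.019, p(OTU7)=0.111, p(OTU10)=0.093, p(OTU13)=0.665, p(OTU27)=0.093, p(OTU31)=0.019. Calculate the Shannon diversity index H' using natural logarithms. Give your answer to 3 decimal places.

Each pᵢ ln pᵢ term (working shown to 5 dp, full precision carried): 0.019×(-3.96332)=-0.07530, 0.111×(-2.19823)=-0.24400, 0.093×(-2.37516)=-0.22089, 0.665×(-0.40797)=-0.27130, 0.093×(-2.37516)=-0.22089, 0.019×(-3.96332)=-0.07530.
Sum = -1.10769, so H' = 1.108.

1.108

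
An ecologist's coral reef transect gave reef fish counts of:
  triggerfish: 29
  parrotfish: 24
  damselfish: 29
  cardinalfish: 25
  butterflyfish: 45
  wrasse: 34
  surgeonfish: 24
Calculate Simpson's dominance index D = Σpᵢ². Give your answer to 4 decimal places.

0.1506

Total N = 29+24+29+25+45+34+24 = 210, so the proportions are 0.138095, 0.114286, 0.138095, 0.119048, 0.214286, 0.161905, 0.114286 (working shown to 6 dp, full precision carried).
D = 0.138095² + 0.114286² + 0.138095² + 0.119048² + 0.214286² + 0.161905² + 0.114286² = 0.019070 + 0.013061 + 0.019070 + 0.014172 + 0.045918 + 0.026213 + 0.013061 = 0.150567.
To 4 decimal places, D = 0.1506.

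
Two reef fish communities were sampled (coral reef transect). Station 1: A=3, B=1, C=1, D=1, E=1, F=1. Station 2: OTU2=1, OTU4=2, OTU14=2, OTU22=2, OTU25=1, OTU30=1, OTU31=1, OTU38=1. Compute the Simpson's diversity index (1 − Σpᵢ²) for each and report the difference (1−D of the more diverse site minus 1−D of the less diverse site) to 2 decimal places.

0.08

Station 1: N=8, proportions 0.375, 0.125, 0.125, 0.125, 0.125, 0.125, giving 1−D = 0.7812 (working shown to 4 dp, full precision carried).
Station 2: N=11, proportions 0.0909, 0.1818, 0.1818, 0.1818, 0.0909, 0.0909, 0.0909, 0.0909, giving 1−D = 0.8595.
Difference = |0.7812 − 0.8595| = 0.0783, i.e. 0.08 to 2 decimal places.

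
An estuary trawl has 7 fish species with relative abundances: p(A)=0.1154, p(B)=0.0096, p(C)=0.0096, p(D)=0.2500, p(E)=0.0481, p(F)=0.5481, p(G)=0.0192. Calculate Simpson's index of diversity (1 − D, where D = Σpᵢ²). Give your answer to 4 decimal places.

0.6209

D = 0.1154² + 0.0096² + 0.0096² + 0.25² + 0.0481² + 0.5481² + 0.0192² = 0.013317 + 0.000092 + 0.000092 + 0.062500 + 0.002314 + 0.300414 + 0.000369 = 0.379097 (working shown to 6 dp, full precision carried).
So 1 − D = 0.620903, i.e. 0.6209 to 4 decimal places.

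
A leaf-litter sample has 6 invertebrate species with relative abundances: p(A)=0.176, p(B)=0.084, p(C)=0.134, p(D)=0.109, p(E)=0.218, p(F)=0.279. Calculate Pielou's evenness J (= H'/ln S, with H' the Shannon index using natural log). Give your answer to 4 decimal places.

0.9560

H' = −Σ pᵢ ln pᵢ = −((-0.305760) + (-0.208063) + (-0.269329) + (-0.241588) + (-0.332071) + (-0.356156)) = 1.712966 (working shown to 6 dp, full precision carried).
With S = 6 species, ln S = 1.791759, so J = 1.712966/1.791759 = 0.956025, i.e. 0.9560 to 4 decimal places.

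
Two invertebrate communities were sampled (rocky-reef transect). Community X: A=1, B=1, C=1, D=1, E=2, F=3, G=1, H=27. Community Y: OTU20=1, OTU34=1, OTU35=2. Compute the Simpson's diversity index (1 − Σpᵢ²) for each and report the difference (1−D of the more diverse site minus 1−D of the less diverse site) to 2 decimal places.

0.17

Community X: N=37, proportions 0.027, 0.027, 0.027, 0.027, 0.0541, 0.0811, 0.027, 0.7297, giving 1−D = 0.4543 (working shown to 4 dp, full precision carried).
Community Y: N=4, proportions 0.25, 0.25, 0.5, giving 1−D = 0.6250.
Difference = |0.4543 − 0.6250| = 0.1707, i.e. 0.17 to 2 decimal places.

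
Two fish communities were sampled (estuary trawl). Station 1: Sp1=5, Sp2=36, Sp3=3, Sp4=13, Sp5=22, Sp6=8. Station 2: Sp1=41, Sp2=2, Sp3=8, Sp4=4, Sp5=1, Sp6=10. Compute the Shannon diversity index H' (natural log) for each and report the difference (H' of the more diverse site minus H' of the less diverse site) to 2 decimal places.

Station 1: N=87, proportions 0.0575, 0.4138, 0.0345, 0.1494, 0.2529, 0.092, giving H' = 1.4966 (working shown to 4 dp, full precision carried).
Station 2: N=66, proportions 0.6212, 0.0303, 0.1212, 0.0606, 0.0152, 0.1515, giving H' = 1.1768.
Difference = |1.4966 − 1.1768| = 0.3198, i.e. 0.32 to 2 decimal places.

0.32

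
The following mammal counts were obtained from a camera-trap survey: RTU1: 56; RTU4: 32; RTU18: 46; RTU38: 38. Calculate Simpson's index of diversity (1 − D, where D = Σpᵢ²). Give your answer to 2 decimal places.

0.74

Total N = 56+32+46+38 = 172, so the proportions are 0.3256, 0.186, 0.2674, 0.2209 (working shown to 4 dp, full precision carried).
D = 0.3256² + 0.186² + 0.2674² + 0.2209² = 0.1060 + 0.0346 + 0.0715 + 0.0488 = 0.2610.
So 1 − D = 0.7390, i.e. 0.74 to 2 decimal places.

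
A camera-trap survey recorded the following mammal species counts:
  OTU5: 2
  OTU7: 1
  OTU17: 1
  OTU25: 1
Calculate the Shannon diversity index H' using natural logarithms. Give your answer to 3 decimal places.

1.332

Total N = 2+1+1+1 = 5, so the proportions are 0.4, 0.2, 0.2, 0.2 (working shown to 5 dp, full precision carried).
Each pᵢ ln pᵢ term: 0.4×(-0.91629)=-0.36652, 0.2×(-1.60944)=-0.32189, 0.2×(-1.60944)=-0.32189, 0.2×(-1.60944)=-0.32189.
Sum = -1.33218, so H' = 1.332.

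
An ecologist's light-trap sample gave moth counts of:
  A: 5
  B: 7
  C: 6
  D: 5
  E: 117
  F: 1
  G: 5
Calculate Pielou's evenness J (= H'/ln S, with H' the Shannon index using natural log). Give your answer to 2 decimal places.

Total N = 5+7+6+5+117+1+5 = 146, so the proportions are 0.0342, 0.0479, 0.0411, 0.0342, 0.8014, 0.0068, 0.0342 (working shown to 4 dp, full precision carried).
H' = −Σ pᵢ ln pᵢ = −((-0.1156) + (-0.1456) + (-0.1312) + (-0.1156) + (-0.1774) + (-0.0341) + (-0.1156)) = 0.8351.
With S = 7 species, ln S = 1.9459, so J = 0.8351/1.9459 = 0.4291, i.e. 0.43 to 2 decimal places.

0.43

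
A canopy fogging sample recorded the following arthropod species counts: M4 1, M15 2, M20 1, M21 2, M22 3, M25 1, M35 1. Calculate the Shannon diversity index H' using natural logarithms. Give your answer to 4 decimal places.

Total N = 1+2+1+2+3+1+1 = 11, so the proportions are 0.090909, 0.181818, 0.090909, 0.181818, 0.272727, 0.090909, 0.090909 (working shown to 6 dp, full precision carried).
Each pᵢ ln pᵢ term: 0.090909×(-2.397895)=-0.217990, 0.181818×(-1.704748)=-0.309954, 0.090909×(-2.397895)=-0.217990, 0.181818×(-1.704748)=-0.309954, 0.272727×(-1.299283)=-0.354350, 0.090909×(-2.397895)=-0.217990, 0.090909×(-2.397895)=-0.217990.
Sum = -1.846220, so H' = 1.8462.

1.8462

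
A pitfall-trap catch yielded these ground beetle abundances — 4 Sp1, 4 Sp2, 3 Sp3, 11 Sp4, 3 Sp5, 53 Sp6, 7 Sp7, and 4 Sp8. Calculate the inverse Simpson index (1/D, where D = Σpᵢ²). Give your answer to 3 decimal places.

2.601

Total N = 4+4+3+11+3+53+7+4 = 89, so the proportions are 0.044944, 0.044944, 0.033708, 0.123596, 0.033708, 0.595506, 0.078652, 0.044944 (working shown to 6 dp, full precision carried).
D = 0.044944² + 0.044944² + 0.033708² + 0.123596² + 0.033708² + 0.595506² + 0.078652² + 0.044944² = 0.002020 + 0.002020 + 0.001136 + 0.015276 + 0.001136 + 0.354627 + 0.006186 + 0.002020 = 0.384421.
So 1/D = 2.60131, i.e. 2.601 to 3 decimal places.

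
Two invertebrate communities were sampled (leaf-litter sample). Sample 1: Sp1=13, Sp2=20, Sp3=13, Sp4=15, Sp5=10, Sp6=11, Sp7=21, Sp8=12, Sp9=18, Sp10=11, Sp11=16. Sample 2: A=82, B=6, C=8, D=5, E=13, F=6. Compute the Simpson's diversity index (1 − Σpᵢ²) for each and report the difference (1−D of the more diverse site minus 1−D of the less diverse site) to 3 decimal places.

0.393

Sample 1: N=160, proportions 0.08125, 0.125, 0.08125, 0.09375, 0.0625, 0.06875, 0.13125, 0.075, 0.1125, 0.06875, 0.1, giving 1−D = 0.90352 (working shown to 5 dp, full precision carried).
Sample 2: N=120, proportions 0.68333, 0.05, 0.06667, 0.04167, 0.10833, 0.05, giving 1−D = 0.51014.
Difference = |0.90352 − 0.51014| = 0.39338, i.e. 0.393 to 3 decimal places.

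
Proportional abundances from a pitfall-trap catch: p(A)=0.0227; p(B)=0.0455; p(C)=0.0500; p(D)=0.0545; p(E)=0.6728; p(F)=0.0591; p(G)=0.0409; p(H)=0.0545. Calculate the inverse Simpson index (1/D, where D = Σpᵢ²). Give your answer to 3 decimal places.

2.133

D = 0.0227² + 0.0455² + 0.05² + 0.0545² + 0.6728² + 0.0591² + 0.0409² + 0.0545² = 0.000515 + 0.002070 + 0.002500 + 0.002970 + 0.452660 + 0.003493 + 0.001673 + 0.002970 = 0.468851 (working shown to 6 dp, full precision carried).
So 1/D = 2.13287, i.e. 2.133 to 3 decimal places.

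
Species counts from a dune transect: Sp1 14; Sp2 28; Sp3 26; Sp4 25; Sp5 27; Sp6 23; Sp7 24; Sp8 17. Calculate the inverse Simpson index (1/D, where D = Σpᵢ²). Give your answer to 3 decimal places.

Total N = 14+28+26+25+27+23+24+17 = 184, so the proportions are 0.076087, 0.1521739, 0.1413043, 0.1358696, 0.1467391, 0.125, 0.1304348, 0.0923913 (working shown to 7 dp, full precision carried).
D = 0.076087² + 0.1521739² + 0.1413043² + 0.1358696² + 0.1467391² + 0.125² + 0.1304348² + 0.0923913² = 0.0057892 + 0.0231569 + 0.0199669 + 0.0184605 + 0.0215324 + 0.0156250 + 0.0170132 + 0.0085362 = 0.1300803.
So 1/D = 7.68756, i.e. 7.688 to 3 decimal places.

7.688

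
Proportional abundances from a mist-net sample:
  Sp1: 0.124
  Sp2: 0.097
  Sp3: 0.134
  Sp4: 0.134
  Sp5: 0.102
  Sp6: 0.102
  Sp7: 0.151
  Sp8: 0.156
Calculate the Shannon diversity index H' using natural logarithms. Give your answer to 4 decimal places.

Each pᵢ ln pᵢ term (working shown to 6 dp, full precision carried): 0.124×(-2.087474)=-0.258847, 0.097×(-2.333044)=-0.226305, 0.134×(-2.009915)=-0.269329, 0.134×(-2.009915)=-0.269329, 0.102×(-2.282782)=-0.232844, 0.102×(-2.282782)=-0.232844, 0.151×(-1.890475)=-0.285462, 0.156×(-1.857899)=-0.289832.
Sum = -2.064791, so H' = 2.0648.

2.0648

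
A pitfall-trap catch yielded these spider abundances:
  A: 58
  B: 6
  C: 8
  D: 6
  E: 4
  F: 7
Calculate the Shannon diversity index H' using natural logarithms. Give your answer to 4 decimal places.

1.1986

Total N = 58+6+8+6+4+7 = 89, so the proportions are 0.651685, 0.067416, 0.089888, 0.067416, 0.044944, 0.078652 (working shown to 6 dp, full precision carried).
Each pᵢ ln pᵢ term: 0.651685×(-0.428193)=-0.279047, 0.067416×(-2.696877)=-0.181812, 0.089888×(-2.409195)=-0.216557, 0.067416×(-2.696877)=-0.181812, 0.044944×(-3.102342)=-0.139431, 0.078652×(-2.542726)=-0.199990.
Sum = -1.198649, so H' = 1.1986.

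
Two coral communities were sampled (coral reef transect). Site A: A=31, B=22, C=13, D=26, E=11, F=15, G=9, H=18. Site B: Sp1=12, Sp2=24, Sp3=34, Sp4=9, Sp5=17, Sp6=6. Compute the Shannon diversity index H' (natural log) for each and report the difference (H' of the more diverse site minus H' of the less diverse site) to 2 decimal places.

Site A: N=145, proportions 0.21379, 0.15172, 0.08966, 0.17931, 0.07586, 0.10345, 0.06207, 0.12414, giving H' = 2.00218 (working shown to 5 dp, full precision carried).
Site B: N=102, proportions 0.11765, 0.23529, 0.33333, 0.08824, 0.16667, 0.05882, giving H' = 1.63793.
Difference = |2.00218 − 1.63793| = 0.36425, i.e. 0.36 to 2 decimal places.

0.36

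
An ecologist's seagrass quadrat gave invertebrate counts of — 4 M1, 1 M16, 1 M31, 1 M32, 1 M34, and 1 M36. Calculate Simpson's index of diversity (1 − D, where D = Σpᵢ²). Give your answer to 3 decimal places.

Total N = 4+1+1+1+1+1 = 9, so the proportions are 0.44444, 0.11111, 0.11111, 0.11111, 0.11111, 0.11111 (working shown to 5 dp, full precision carried).
D = 0.44444² + 0.11111² + 0.11111² + 0.11111² + 0.11111² + 0.11111² = 0.19753 + 0.01235 + 0.01235 + 0.01235 + 0.01235 + 0.01235 = 0.25926.
So 1 − D = 0.74074, i.e. 0.741 to 3 decimal places.

0.741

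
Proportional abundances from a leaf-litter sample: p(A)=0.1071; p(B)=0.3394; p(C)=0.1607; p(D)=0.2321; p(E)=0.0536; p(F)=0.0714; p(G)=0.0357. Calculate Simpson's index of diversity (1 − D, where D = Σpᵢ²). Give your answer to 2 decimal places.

0.78

D = 0.1071² + 0.3394² + 0.1607² + 0.2321² + 0.0536² + 0.0714² + 0.0357² = 0.0115 + 0.1152 + 0.0258 + 0.0539 + 0.0029 + 0.0051 + 0.0013 = 0.2156 (working shown to 4 dp, full precision carried).
So 1 − D = 0.7844, i.e. 0.78 to 2 decimal places.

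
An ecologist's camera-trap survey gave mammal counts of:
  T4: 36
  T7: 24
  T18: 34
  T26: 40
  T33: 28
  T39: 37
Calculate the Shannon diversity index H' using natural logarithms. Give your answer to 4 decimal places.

Total N = 36+24+34+40+28+37 = 199, so the proportions are 0.180905, 0.120603, 0.170854, 0.201005, 0.140704, 0.18593 (working shown to 6 dp, full precision carried).
Each pᵢ ln pᵢ term: 0.180905×(-1.709786)=-0.309308, 0.120603×(-2.115251)=-0.255106, 0.170854×(-1.766944)=-0.301890, 0.201005×(-1.604425)=-0.322498, 0.140704×(-1.961100)=-0.275934, 0.18593×(-1.682387)=-0.312806.
Sum = -1.777541, so H' = 1.7775.

1.7775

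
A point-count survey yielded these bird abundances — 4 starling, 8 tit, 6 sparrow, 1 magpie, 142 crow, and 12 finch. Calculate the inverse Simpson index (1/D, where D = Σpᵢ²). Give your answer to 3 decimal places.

1.465

Total N = 4+8+6+1+142+12 = 173, so the proportions are 0.023121, 0.046243, 0.034682, 0.00578, 0.820809, 0.069364 (working shown to 6 dp, full precision carried).
D = 0.023121² + 0.046243² + 0.034682² + 0.00578² + 0.820809² + 0.069364² = 0.000535 + 0.002138 + 0.001203 + 0.000033 + 0.673728 + 0.004811 = 0.682448.
So 1/D = 1.46531, i.e. 1.465 to 3 decimal places.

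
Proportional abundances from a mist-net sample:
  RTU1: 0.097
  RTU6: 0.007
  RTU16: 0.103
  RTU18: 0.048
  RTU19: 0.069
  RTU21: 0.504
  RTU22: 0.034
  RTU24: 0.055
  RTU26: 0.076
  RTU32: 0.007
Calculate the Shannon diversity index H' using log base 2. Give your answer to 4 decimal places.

Each pᵢ log₂ pᵢ term (working shown to 6 dp, full precision carried): 0.097×(-3.365871)=-0.326490, 0.007×(-7.158429)=-0.050109, 0.103×(-3.279284)=-0.337766, 0.048×(-4.380822)=-0.210279, 0.069×(-3.857260)=-0.266151, 0.504×(-0.988504)=-0.498206, 0.034×(-4.878321)=-0.165863, 0.055×(-4.184425)=-0.230143, 0.076×(-3.717857)=-0.282557, 0.007×(-7.158429)=-0.050109.
Sum = -2.417674, so H' = 2.4177.

2.4177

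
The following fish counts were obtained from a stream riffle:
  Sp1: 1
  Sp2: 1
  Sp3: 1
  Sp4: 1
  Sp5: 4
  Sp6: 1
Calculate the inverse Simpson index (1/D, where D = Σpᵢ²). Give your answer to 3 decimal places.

Total N = 1+1+1+1+4+1 = 9, so the proportions are 0.1111111, 0.1111111, 0.1111111, 0.1111111, 0.4444444, 0.1111111 (working shown to 7 dp, full precision carried).
D = 0.1111111² + 0.1111111² + 0.1111111² + 0.1111111² + 0.4444444² + 0.1111111² = 0.0123457 + 0.0123457 + 0.0123457 + 0.0123457 + 0.1975309 + 0.0123457 = 0.2592593.
So 1/D = 3.85714, i.e. 3.857 to 3 decimal places.

3.857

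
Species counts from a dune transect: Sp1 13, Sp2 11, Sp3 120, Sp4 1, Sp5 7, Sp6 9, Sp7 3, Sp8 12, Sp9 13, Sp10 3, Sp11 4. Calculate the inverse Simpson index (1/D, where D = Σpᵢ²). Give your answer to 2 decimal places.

Total N = 13+11+120+1+7+9+3+12+13+3+4 = 196, so the proportions are 0.06633, 0.05612, 0.61224, 0.0051, 0.03571, 0.04592, 0.01531, 0.06122, 0.06633, 0.01531, 0.02041 (working shown to 5 dp, full precision carried).
D = 0.06633² + 0.05612² + 0.61224² + 0.0051² + 0.03571² + 0.04592² + 0.01531² + 0.06122² + 0.06633² + 0.01531² + 0.02041² = 0.00440 + 0.00315 + 0.37484 + 0.00003 + 0.00128 + 0.00211 + 0.00023 + 0.00375 + 0.00440 + 0.00023 + 0.00042 = 0.39484.
So 1/D = 2.5327, i.e. 2.53 to 2 decimal places.

2.53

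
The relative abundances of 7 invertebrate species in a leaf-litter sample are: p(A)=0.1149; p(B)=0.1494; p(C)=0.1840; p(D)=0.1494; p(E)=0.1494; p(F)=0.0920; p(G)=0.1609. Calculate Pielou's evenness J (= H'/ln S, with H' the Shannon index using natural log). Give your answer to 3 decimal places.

0.990

H' = −Σ pᵢ ln pᵢ = −((-0.24861) + (-0.28403) + (-0.31148) + (-0.28403) + (-0.28403) + (-0.21951) + (-0.29396)) = 1.92564 (working shown to 5 dp, full precision carried).
With S = 7 species, ln S = 1.94591, so J = 1.92564/1.94591 = 0.98958, i.e. 0.990 to 3 decimal places.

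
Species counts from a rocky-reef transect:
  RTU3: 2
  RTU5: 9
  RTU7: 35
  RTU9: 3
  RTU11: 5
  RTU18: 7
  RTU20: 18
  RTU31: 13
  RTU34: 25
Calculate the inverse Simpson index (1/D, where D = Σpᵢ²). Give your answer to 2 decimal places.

5.45

Total N = 2+9+35+3+5+7+18+13+25 = 117, so the proportions are 0.017094, 0.076923, 0.299145, 0.025641, 0.042735, 0.059829, 0.153846, 0.111111, 0.213675 (working shown to 6 dp, full precision carried).
D = 0.017094² + 0.076923² + 0.299145² + 0.025641² + 0.042735² + 0.059829² + 0.153846² + 0.111111² + 0.213675² = 0.000292 + 0.005917 + 0.089488 + 0.000657 + 0.001826 + 0.003580 + 0.023669 + 0.012346 + 0.045657 = 0.183432.
So 1/D = 5.4516, i.e. 5.45 to 2 decimal places.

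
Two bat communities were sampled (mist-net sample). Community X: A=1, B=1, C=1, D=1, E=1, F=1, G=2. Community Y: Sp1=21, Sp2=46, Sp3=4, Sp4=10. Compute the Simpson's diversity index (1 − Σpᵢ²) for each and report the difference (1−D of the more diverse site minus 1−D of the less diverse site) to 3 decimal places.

0.251

Community X: N=8, proportions 0.125, 0.125, 0.125, 0.125, 0.125, 0.125, 0.25, giving 1−D = 0.84375 (working shown to 5 dp, full precision carried).
Community Y: N=81, proportions 0.25926, 0.5679, 0.04938, 0.12346, giving 1−D = 0.59259.
Difference = |0.84375 − 0.59259| = 0.25116, i.e. 0.251 to 3 decimal places.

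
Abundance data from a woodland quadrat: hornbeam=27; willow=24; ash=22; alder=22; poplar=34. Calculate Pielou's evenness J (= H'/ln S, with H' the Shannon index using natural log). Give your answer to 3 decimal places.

0.991

Total N = 27+24+22+22+34 = 129, so the proportions are 0.2093, 0.18605, 0.17054, 0.17054, 0.26357 (working shown to 5 dp, full precision carried).
H' = −Σ pᵢ ln pᵢ = −((-0.32734) + (-0.31289) + (-0.30165) + (-0.30165) + (-0.35145)) = 1.59498.
With S = 5 species, ln S = 1.60944, so J = 1.59498/1.60944 = 0.99102, i.e. 0.991 to 3 decimal places.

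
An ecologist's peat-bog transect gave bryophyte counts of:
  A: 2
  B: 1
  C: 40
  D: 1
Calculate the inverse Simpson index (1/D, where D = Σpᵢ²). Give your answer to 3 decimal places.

Total N = 2+1+40+1 = 44, so the proportions are 0.045455, 0.022727, 0.909091, 0.022727 (working shown to 6 dp, full precision carried).
D = 0.045455² + 0.022727² + 0.909091² + 0.022727² = 0.002066 + 0.000517 + 0.826446 + 0.000517 = 0.829545.
So 1/D = 1.20548, i.e. 1.205 to 3 decimal places.

1.205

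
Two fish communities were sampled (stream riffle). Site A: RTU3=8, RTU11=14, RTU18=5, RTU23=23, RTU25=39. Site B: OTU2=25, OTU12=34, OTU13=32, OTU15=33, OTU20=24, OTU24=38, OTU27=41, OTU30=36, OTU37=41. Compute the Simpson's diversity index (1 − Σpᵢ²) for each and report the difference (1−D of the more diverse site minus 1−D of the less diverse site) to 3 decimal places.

0.180

Site A: N=89, proportions 0.08989, 0.1573, 0.05618, 0.25843, 0.4382, giving 1−D = 0.70521 (working shown to 5 dp, full precision carried).
Site B: N=304, proportions 0.08224, 0.11184, 0.10526, 0.10855, 0.07895, 0.125, 0.13487, 0.11842, 0.13487, giving 1−D = 0.88560.
Difference = |0.70521 − 0.88560| = 0.18039, i.e. 0.180 to 3 decimal places.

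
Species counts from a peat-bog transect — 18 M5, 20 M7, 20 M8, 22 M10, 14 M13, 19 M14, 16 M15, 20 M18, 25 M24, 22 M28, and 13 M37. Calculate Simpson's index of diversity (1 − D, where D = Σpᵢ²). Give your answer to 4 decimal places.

Total N = 18+20+20+22+14+19+16+20+25+22+13 = 209, so the proportions are 0.086124, 0.095694, 0.095694, 0.105263, 0.066986, 0.090909, 0.076555, 0.095694, 0.119617, 0.105263, 0.062201 (working shown to 6 dp, full precision carried).
D = 0.086124² + 0.095694² + 0.095694² + 0.105263² + 0.066986² + 0.090909² + 0.076555² + 0.095694² + 0.119617² + 0.105263² + 0.062201² = 0.007417 + 0.009157 + 0.009157 + 0.011080 + 0.004487 + 0.008264 + 0.005861 + 0.009157 + 0.014308 + 0.011080 + 0.003869 = 0.093839.
So 1 − D = 0.906161, i.e. 0.9062 to 4 decimal places.

0.9062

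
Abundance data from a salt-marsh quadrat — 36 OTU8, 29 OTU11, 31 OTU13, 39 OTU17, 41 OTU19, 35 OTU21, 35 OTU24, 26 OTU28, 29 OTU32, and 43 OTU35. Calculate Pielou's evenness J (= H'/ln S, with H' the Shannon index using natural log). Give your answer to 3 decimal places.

Total N = 36+29+31+39+41+35+35+26+29+43 = 344, so the proportions are 0.10465, 0.0843, 0.09012, 0.11337, 0.11919, 0.10174, 0.10174, 0.07558, 0.0843, 0.125 (working shown to 5 dp, full precision carried).
H' = −Σ pᵢ ln pᵢ = −((-0.23621) + (-0.20851) + (-0.21688) + (-0.24682) + (-0.25352) + (-0.23252) + (-0.23252) + (-0.19519) + (-0.20851) + (-0.25993)) = 2.29060.
With S = 10 species, ln S = 2.30259, so J = 2.29060/2.30259 = 0.99479, i.e. 0.995 to 3 decimal places.

0.995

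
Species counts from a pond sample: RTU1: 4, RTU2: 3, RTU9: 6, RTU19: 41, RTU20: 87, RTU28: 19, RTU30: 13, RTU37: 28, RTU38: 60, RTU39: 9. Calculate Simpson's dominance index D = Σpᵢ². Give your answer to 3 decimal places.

Total N = 4+3+6+41+87+19+13+28+60+9 = 270, so the proportions are 0.01481, 0.01111, 0.02222, 0.15185, 0.32222, 0.07037, 0.04815, 0.1037, 0.22222, 0.03333 (working shown to 5 dp, full precision carried).
D = 0.01481² + 0.01111² + 0.02222² + 0.15185² + 0.32222² + 0.07037² + 0.04815² + 0.1037² + 0.22222² + 0.03333² = 0.00022 + 0.00012 + 0.00049 + 0.02306 + 0.10383 + 0.00495 + 0.00232 + 0.01075 + 0.04938 + 0.00111 = 0.19624.
To 3 decimal places, D = 0.196.

0.196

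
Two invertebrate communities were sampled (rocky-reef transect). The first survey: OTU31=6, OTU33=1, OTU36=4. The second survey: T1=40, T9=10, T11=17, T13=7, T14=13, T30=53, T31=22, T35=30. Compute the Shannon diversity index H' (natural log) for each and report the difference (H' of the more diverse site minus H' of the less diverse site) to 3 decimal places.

0.976

The first survey: N=11, proportions 0.545455, 0.090909, 0.363636, giving H' = 0.916465 (working shown to 6 dp, full precision carried).
The second survey: N=192, proportions 0.208333, 0.052083, 0.088542, 0.036458, 0.067708, 0.276042, 0.114583, 0.15625, giving H' = 1.891997.
Difference = |0.916465 − 1.891997| = 0.975532, i.e. 0.976 to 3 decimal places.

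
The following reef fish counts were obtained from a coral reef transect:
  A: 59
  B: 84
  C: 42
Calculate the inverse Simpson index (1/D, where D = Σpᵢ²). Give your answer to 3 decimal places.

Total N = 59+84+42 = 185, so the proportions are 0.318919, 0.454054, 0.227027 (working shown to 6 dp, full precision carried).
D = 0.318919² + 0.454054² + 0.227027² = 0.101709 + 0.206165 + 0.051541 = 0.359416.
So 1/D = 2.78229, i.e. 2.782 to 3 decimal places.

2.782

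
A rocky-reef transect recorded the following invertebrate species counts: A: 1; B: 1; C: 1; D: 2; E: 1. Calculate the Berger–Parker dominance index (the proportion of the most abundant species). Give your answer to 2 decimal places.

0.33

Total N = 1+1+1+2+1 = 6, so the proportions are 0.1667, 0.1667, 0.1667, 0.3333, 0.1667 (working shown to 4 dp, full precision carried).
The largest proportion is 0.3333, i.e. d = 0.33 to 2 decimal places.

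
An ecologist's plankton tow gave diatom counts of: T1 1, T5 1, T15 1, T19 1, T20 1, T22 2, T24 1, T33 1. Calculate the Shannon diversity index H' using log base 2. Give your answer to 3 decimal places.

Total N = 1+1+1+1+1+2+1+1 = 9, so the proportions are 0.11111, 0.11111, 0.11111, 0.11111, 0.11111, 0.22222, 0.11111, 0.11111 (working shown to 5 dp, full precision carried).
Each pᵢ log₂ pᵢ term: 0.11111×(-3.16993)=-0.35221, 0.11111×(-3.16993)=-0.35221, 0.11111×(-3.16993)=-0.35221, 0.11111×(-3.16993)=-0.35221, 0.11111×(-3.16993)=-0.35221, 0.22222×(-2.16993)=-0.48221, 0.11111×(-3.16993)=-0.35221, 0.11111×(-3.16993)=-0.35221.
Sum = -2.94770, so H' = 2.948.

2.948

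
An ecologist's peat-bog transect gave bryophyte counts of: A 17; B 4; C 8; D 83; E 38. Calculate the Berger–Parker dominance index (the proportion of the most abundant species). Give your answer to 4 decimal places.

Total N = 17+4+8+83+38 = 150, so the proportions are 0.113333, 0.026667, 0.053333, 0.553333, 0.253333 (working shown to 6 dp, full precision carried).
The largest proportion is 0.553333, i.e. d = 0.5533 to 4 decimal places.

0.5533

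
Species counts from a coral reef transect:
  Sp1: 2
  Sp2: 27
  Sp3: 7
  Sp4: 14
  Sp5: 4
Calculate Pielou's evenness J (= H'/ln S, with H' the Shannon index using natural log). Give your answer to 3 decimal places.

0.793

Total N = 2+27+7+14+4 = 54, so the proportions are 0.03704, 0.5, 0.12963, 0.25926, 0.07407 (working shown to 5 dp, full precision carried).
H' = −Σ pᵢ ln pᵢ = −((-0.12207) + (-0.34657) + (-0.26484) + (-0.34998) + (-0.19279)) = 1.27626.
With S = 5 species, ln S = 1.60944, so J = 1.27626/1.60944 = 0.79298, i.e. 0.793 to 3 decimal places.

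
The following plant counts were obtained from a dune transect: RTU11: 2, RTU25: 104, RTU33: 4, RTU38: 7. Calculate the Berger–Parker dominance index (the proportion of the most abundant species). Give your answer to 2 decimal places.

Total N = 2+104+4+7 = 117, so the proportions are 0.0171, 0.8889, 0.0342, 0.0598 (working shown to 4 dp, full precision carried).
The largest proportion is 0.8889, i.e. d = 0.89 to 2 decimal places.

0.89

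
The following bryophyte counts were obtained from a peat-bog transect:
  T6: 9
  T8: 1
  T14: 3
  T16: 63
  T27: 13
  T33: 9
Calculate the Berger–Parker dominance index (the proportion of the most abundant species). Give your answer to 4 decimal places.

Total N = 9+1+3+63+13+9 = 98, so the proportions are 0.091837, 0.010204, 0.030612, 0.642857, 0.132653, 0.091837 (working shown to 6 dp, full precision carried).
The largest proportion is 0.642857, i.e. d = 0.6429 to 4 decimal places.

0.6429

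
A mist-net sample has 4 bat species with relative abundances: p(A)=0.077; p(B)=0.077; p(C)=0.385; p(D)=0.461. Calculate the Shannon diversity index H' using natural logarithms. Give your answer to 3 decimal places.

Each pᵢ ln pᵢ term (working shown to 5 dp, full precision carried): 0.077×(-2.56395)=-0.19742, 0.077×(-2.56395)=-0.19742, 0.385×(-0.95451)=-0.36749, 0.461×(-0.77436)=-0.35698.
Sum = -1.11931, so H' = 1.119.

1.119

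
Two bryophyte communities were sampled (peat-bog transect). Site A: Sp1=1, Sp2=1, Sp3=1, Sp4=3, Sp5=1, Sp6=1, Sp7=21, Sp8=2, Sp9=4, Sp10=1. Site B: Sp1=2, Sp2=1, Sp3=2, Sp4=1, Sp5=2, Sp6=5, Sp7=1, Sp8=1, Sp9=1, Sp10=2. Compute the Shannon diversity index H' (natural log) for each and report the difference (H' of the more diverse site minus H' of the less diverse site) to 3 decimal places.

Site A: N=36, proportions 0.02778, 0.02778, 0.02778, 0.08333, 0.02778, 0.02778, 0.58333, 0.05556, 0.11111, 0.02778, giving H' = 1.52346 (working shown to 5 dp, full precision carried).
Site B: N=18, proportions 0.11111, 0.05556, 0.11111, 0.05556, 0.11111, 0.27778, 0.05556, 0.05556, 0.05556, 0.11111, giving H' = 2.13524.
Difference = |1.52346 − 2.13524| = 0.61178, i.e. 0.612 to 3 decimal places.

0.612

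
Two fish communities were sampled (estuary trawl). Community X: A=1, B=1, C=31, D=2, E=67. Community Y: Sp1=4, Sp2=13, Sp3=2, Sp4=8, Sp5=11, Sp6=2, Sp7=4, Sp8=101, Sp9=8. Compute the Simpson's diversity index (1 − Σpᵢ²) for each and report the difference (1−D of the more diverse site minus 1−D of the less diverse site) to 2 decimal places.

0.07

Community X: N=102, proportions 0.0098, 0.0098, 0.3039, 0.0196, 0.6569, giving 1−D = 0.4756 (working shown to 4 dp, full precision carried).
Community Y: N=153, proportions 0.0261, 0.085, 0.0131, 0.0523, 0.0719, 0.0131, 0.0261, 0.6601, 0.0523, giving 1−D = 0.5447.
Difference = |0.4756 − 0.5447| = 0.0691, i.e. 0.07 to 2 decimal places.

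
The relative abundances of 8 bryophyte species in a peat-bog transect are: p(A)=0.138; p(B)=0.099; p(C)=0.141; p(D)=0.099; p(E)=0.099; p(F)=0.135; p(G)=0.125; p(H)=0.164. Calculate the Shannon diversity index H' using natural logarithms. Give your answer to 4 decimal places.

2.0631

Each pᵢ ln pᵢ term (working shown to 6 dp, full precision carried): 0.138×(-1.980502)=-0.273309, 0.099×(-2.312635)=-0.228951, 0.141×(-1.958995)=-0.276218, 0.099×(-2.312635)=-0.228951, 0.099×(-2.312635)=-0.228951, 0.135×(-2.002481)=-0.270335, 0.125×(-2.079442)=-0.259930, 0.164×(-1.807889)=-0.296494.
Sum = -2.063139, so H' = 2.0631.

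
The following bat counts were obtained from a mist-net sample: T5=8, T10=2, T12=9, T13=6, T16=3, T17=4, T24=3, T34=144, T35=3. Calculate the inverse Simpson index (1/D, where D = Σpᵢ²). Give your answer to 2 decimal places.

1.58

Total N = 8+2+9+6+3+4+3+144+3 = 182, so the proportions are 0.04396, 0.01099, 0.04945, 0.03297, 0.01648, 0.02198, 0.01648, 0.79121, 0.01648 (working shown to 5 dp, full precision carried).
D = 0.04396² + 0.01099² + 0.04945² + 0.03297² + 0.01648² + 0.02198² + 0.01648² + 0.79121² + 0.01648² = 0.00193 + 0.00012 + 0.00245 + 0.00109 + 0.00027 + 0.00048 + 0.00027 + 0.62601 + 0.00027 = 0.63289.
So 1/D = 1.5800, i.e. 1.58 to 2 decimal places.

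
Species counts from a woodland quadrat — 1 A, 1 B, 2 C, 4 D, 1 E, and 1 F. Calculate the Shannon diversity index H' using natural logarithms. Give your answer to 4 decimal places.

1.6094

Total N = 1+1+2+4+1+1 = 10, so the proportions are 0.1, 0.1, 0.2, 0.4, 0.1, 0.1 (working shown to 6 dp, full precision carried).
Each pᵢ ln pᵢ term: 0.1×(-2.302585)=-0.230259, 0.1×(-2.302585)=-0.230259, 0.2×(-1.609438)=-0.321888, 0.4×(-0.916291)=-0.366516, 0.1×(-2.302585)=-0.230259, 0.1×(-2.302585)=-0.230259.
Sum = -1.609438, so H' = 1.6094.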